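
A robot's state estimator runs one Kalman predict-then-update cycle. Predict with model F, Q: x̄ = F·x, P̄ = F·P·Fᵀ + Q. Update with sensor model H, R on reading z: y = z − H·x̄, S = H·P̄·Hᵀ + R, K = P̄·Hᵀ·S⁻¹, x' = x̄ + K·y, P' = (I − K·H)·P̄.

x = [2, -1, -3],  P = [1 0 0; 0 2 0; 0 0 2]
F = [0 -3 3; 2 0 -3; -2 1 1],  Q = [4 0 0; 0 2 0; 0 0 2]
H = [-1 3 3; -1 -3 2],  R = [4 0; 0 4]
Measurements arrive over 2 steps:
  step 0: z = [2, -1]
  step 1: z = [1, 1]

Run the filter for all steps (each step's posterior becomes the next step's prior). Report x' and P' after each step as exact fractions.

step 0: x̄ = F·x = [-6, 13, -8]
step 0: P̄ = F·P·Fᵀ + Q = [40 -18 0; -18 24 -10; 0 -10 10]
step 0: y = z − H·x̄ = [-19, 48]
step 0: S = H·P̄·Hᵀ + R = [278 -86; -86 312]
step 0: K = P̄·Hᵀ·S⁻¹ = [-7031/19835 -1048/19835; 3089/19835 -3853/19835; 215/3967 695/3967]
step 0: x' = x̄ + K·y = [-7145/3967, 2844/3967, -2461/3967]
step 0: P' = (I − K·H)·P̄ = [147158/19835 -12722/19835 10480/3967; -12722/19835 5578/19835 -1140/3967; 10480/3967 -1140/3967 4920/3967]
step 1: x̄ = F·x = [-15915/3967, -6907/3967, 14673/3967]
step 1: P̄ = F·P·Fᵀ + Q = [453542/19835 118032/19835 -333666/19835; 118032/19835 220902/19835 -251576/19835; -333666/19835 -251576/19835 488368/19835]
step 1: y = z − H·x̄ = [-35246/3967, -62015/3967]
step 1: S = H·P̄·Hᵀ + R = [3681748/19835 763738/3967; 763738/3967 1907248/3967]
step 1: K = P̄·Hᵀ·S⁻¹ = [-61276089/258730013 -673060/11249131; 36547171/258730013 -2150803/11249131; 26092057/258730013 1981793/11249131]
step 1: x' = x̄ + K·y = [-251559203/258730013, -1866066/258730013, 12600026/258730013]
step 1: P' = (I − K·H)·P̄ = [1365310158/258730013 -111316954/258730013 484718888/258730013; -111316954/258730013 66487730/258730013 -54863820/258730013; 484718888/258730013 -54863820/258730013 251226192/258730013]

step 0: x' = [-7145/3967, 2844/3967, -2461/3967], P' = [147158/19835 -12722/19835 10480/3967; -12722/19835 5578/19835 -1140/3967; 10480/3967 -1140/3967 4920/3967]
step 1: x' = [-251559203/258730013, -1866066/258730013, 12600026/258730013], P' = [1365310158/258730013 -111316954/258730013 484718888/258730013; -111316954/258730013 66487730/258730013 -54863820/258730013; 484718888/258730013 -54863820/258730013 251226192/258730013]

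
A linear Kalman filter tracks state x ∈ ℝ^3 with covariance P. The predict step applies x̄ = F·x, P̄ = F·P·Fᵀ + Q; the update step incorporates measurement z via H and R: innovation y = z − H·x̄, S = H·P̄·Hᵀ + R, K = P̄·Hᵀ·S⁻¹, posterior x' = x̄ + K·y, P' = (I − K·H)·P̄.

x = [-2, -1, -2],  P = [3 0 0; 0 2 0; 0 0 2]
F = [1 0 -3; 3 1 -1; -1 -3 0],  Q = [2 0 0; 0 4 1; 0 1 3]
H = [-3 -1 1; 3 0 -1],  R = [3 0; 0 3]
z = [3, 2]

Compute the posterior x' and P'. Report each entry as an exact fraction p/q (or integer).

x̄ = F·x = [4, -5, 5]
P̄ = F·P·Fᵀ + Q = [23 15 -3; 15 35 -14; -3 -14 24]
y = z − H·x̄ = [5, -5]
S = H·P̄·Hᵀ + R = [405 -308; -308 252]
K = P̄·Hᵀ·S⁻¹ = [9/257 591/1799; -197/257 -5057/7196; 60/257 1111/7196]
x' = x̄ + K·y = [4556/1799, -38275/7196, 38825/7196]
P' = (I − K·H)·P̄ = [4306/1799 -1962/1799 11145/1799; -1962/1799 31719/7196 -8373/7196; 11145/1799 -8373/7196 130407/7196]

x' = [4556/1799, -38275/7196, 38825/7196]
P' = [4306/1799 -1962/1799 11145/1799; -1962/1799 31719/7196 -8373/7196; 11145/1799 -8373/7196 130407/7196]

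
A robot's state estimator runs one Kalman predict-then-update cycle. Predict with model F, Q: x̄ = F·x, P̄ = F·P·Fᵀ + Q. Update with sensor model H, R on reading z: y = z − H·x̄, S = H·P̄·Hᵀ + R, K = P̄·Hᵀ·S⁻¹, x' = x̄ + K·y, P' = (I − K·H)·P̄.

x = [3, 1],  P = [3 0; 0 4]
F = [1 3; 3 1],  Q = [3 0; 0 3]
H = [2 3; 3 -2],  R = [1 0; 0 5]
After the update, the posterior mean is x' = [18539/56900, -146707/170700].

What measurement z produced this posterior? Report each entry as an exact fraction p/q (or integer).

z = [-2, 3]

x̄ = F·x = [6, 10]
P̄ = F·P·Fᵀ + Q = [42 21; 21 34]
S = H·P̄·Hᵀ + R = [727 153; 153 267]
K = P̄·Hᵀ·S⁻¹ = [8799/56900 12859/56900; 13071/56900 -25667/170700]
x' − x̄ = [-322861/56900, -1853707/170700] = K·y
y = (KᵀK)⁻¹·Kᵀ·(x' − x̄) = [-44, 5]
z = y + H·x̄ = [-44, 5] + [42, -2] = [-2, 3]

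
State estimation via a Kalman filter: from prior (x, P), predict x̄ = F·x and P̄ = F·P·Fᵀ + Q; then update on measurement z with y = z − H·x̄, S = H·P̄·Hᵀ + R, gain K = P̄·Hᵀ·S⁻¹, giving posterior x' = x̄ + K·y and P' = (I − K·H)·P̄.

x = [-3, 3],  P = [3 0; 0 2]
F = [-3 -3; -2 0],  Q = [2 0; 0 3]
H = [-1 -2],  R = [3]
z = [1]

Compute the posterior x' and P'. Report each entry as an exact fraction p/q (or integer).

x' = [-83/14, 18/7]
P' = [1665/182 -354/91; -354/91 213/91]

x̄ = F·x = [0, 6]
P̄ = F·P·Fᵀ + Q = [47 18; 18 15]
y = z − H·x̄ = [13]
S = H·P̄·Hᵀ + R = [182]
K = P̄·Hᵀ·S⁻¹ = [-83/182; -24/91]
x' = x̄ + K·y = [-83/14, 18/7]
P' = (I − K·H)·P̄ = [1665/182 -354/91; -354/91 213/91]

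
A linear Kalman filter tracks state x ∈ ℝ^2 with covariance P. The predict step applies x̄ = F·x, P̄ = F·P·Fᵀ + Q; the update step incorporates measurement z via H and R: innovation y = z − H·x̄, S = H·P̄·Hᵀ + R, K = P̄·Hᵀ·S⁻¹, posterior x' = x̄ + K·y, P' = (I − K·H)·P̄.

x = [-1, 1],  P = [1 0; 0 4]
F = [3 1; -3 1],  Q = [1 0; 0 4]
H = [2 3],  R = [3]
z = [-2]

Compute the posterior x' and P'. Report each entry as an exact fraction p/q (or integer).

x' = [-217/76, 99/76]
P' = [1959/152 -1293/152; -1293/152 903/152]

x̄ = F·x = [-2, 4]
P̄ = F·P·Fᵀ + Q = [14 -5; -5 17]
y = z − H·x̄ = [-10]
S = H·P̄·Hᵀ + R = [152]
K = P̄·Hᵀ·S⁻¹ = [13/152; 41/152]
x' = x̄ + K·y = [-217/76, 99/76]
P' = (I − K·H)·P̄ = [1959/152 -1293/152; -1293/152 903/152]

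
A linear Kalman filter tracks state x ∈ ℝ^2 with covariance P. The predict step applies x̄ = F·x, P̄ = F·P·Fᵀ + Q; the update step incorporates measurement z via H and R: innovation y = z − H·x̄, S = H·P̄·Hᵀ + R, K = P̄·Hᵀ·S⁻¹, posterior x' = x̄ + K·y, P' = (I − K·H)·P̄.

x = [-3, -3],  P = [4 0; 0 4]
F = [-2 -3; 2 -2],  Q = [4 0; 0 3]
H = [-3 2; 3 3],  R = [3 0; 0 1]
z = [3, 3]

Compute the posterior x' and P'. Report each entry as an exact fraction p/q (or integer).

x̄ = F·x = [15, 0]
P̄ = F·P·Fᵀ + Q = [56 8; 8 35]
y = z − H·x̄ = [48, -42]
S = H·P̄·Hᵀ + R = [551 -318; -318 964]
K = P̄·Hᵀ·S⁻¹ = [-10684/53755 7182/53755; 42683/215020 85707/430040]
x' = x̄ + K·y = [-627/4135, 19149/16540]
P' = (I − K·H)·P̄ = [7368/53755 -4974/53755; -4974/53755 68361/430040]

x' = [-627/4135, 19149/16540]
P' = [7368/53755 -4974/53755; -4974/53755 68361/430040]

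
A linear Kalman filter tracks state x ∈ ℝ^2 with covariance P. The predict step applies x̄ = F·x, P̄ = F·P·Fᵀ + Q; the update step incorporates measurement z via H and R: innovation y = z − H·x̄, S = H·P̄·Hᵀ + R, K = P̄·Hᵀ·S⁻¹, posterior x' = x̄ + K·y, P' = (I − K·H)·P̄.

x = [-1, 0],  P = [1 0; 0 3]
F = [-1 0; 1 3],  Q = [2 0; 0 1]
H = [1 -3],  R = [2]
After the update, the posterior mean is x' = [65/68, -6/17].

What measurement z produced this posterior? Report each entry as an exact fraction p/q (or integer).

z = [2]

x̄ = F·x = [1, -1]
P̄ = F·P·Fᵀ + Q = [3 -1; -1 29]
S = H·P̄·Hᵀ + R = [272]
K = P̄·Hᵀ·S⁻¹ = [3/136; -11/34]
x' − x̄ = [-3/68, 11/17] = K·y
y = (KᵀK)⁻¹·Kᵀ·(x' − x̄) = [-2]
z = y + H·x̄ = [-2] + [4] = [2]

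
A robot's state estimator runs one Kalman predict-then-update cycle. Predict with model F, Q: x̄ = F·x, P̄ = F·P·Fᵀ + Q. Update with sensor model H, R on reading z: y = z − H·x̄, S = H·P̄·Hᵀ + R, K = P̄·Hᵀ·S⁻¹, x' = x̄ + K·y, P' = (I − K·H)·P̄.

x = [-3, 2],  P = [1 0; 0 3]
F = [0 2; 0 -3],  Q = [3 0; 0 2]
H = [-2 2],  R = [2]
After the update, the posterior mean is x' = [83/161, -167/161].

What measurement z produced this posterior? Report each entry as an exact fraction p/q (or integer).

x̄ = F·x = [4, -6]
P̄ = F·P·Fᵀ + Q = [15 -18; -18 29]
S = H·P̄·Hᵀ + R = [322]
K = P̄·Hᵀ·S⁻¹ = [-33/161; 47/161]
x' − x̄ = [-561/161, 799/161] = K·y
y = (KᵀK)⁻¹·Kᵀ·(x' − x̄) = [17]
z = y + H·x̄ = [17] + [-20] = [-3]

z = [-3]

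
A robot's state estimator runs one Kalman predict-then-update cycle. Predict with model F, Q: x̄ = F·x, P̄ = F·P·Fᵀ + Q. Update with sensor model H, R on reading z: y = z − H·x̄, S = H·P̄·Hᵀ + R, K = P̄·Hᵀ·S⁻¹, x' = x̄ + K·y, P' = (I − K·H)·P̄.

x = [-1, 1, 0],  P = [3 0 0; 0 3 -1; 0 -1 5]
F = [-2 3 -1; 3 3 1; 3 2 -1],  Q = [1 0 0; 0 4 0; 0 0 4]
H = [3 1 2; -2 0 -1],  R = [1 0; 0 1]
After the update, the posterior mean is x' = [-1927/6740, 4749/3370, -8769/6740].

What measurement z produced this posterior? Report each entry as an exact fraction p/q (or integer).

z = [-2, 2]

x̄ = F·x = [5, 0, -1]
P̄ = F·P·Fᵀ + Q = [51 4 10; 4 57 41; 10 41 52]
S = H·P̄·Hᵀ + R = [1033 -529; -529 297]
K = P̄·Hᵀ·S⁻¹ = [-6679/26960 -22063/26960; 9463/13480 14631/13480; 13887/26960 18199/26960]
x' − x̄ = [-35627/6740, 4749/3370, -2029/6740] = K·y
y = (KᵀK)⁻¹·Kᵀ·(x' − x̄) = [-15, 11]
z = y + H·x̄ = [-15, 11] + [13, -9] = [-2, 2]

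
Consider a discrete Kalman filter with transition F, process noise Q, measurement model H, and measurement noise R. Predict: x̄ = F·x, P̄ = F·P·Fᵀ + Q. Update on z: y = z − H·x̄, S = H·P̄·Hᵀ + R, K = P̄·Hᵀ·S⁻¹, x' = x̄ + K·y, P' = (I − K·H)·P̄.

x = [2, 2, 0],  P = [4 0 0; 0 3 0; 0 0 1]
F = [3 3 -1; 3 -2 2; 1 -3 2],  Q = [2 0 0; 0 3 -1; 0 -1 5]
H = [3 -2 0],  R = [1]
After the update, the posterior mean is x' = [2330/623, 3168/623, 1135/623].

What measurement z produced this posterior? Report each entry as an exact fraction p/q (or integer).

z = [1]

x̄ = F·x = [12, 2, -4]
P̄ = F·P·Fᵀ + Q = [66 16 -17; 16 55 33; -17 33 40]
S = H·P̄·Hᵀ + R = [623]
K = P̄·Hᵀ·S⁻¹ = [166/623; -62/623; -117/623]
x' − x̄ = [-5146/623, 1922/623, 3627/623] = K·y
y = (KᵀK)⁻¹·Kᵀ·(x' − x̄) = [-31]
z = y + H·x̄ = [-31] + [32] = [1]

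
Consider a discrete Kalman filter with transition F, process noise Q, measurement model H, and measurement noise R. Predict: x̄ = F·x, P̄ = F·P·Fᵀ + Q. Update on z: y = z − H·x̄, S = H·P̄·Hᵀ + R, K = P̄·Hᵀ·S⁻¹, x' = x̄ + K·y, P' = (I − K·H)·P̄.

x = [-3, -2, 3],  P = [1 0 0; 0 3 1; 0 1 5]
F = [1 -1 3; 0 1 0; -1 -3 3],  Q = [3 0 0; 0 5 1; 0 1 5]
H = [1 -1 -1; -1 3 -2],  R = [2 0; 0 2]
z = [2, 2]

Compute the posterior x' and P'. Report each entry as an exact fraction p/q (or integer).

x' = [-1426/3455, -1326/3455, -4454/3455]
P' = [52496/3455 30241/3455 19899/3455; 30241/3455 18676/3455 12679/3455; 19899/3455 12679/3455 10076/3455]

x̄ = F·x = [8, -2, 18]
P̄ = F·P·Fᵀ + Q = [46 0 41; 0 8 -5; 41 -5 60]
y = z − H·x̄ = [10, 52]
S = H·P̄·Hᵀ + R = [24 14; 14 584]
K = P̄·Hᵀ·S⁻¹ = [1178/3455 -1571/6910; -557/3455 429/6910; -1428/3455 -1007/3455]
x' = x̄ + K·y = [-1426/3455, -1326/3455, -4454/3455]
P' = (I − K·H)·P̄ = [52496/3455 30241/3455 19899/3455; 30241/3455 18676/3455 12679/3455; 19899/3455 12679/3455 10076/3455]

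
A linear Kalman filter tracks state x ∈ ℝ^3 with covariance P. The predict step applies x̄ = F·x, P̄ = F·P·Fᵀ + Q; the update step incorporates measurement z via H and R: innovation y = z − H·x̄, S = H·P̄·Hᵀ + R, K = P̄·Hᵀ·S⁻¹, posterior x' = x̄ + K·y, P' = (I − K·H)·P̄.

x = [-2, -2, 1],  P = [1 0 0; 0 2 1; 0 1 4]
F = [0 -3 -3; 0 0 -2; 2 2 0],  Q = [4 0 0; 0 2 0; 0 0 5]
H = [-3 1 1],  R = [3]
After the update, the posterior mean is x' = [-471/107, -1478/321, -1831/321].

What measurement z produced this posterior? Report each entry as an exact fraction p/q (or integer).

z = [3]

x̄ = F·x = [3, -2, -8]
P̄ = F·P·Fᵀ + Q = [76 30 -18; 30 18 -4; -18 -4 17]
S = H·P̄·Hᵀ + R = [642]
K = P̄·Hᵀ·S⁻¹ = [-36/107; -38/321; 67/642]
x' − x̄ = [-792/107, -836/321, 737/321] = K·y
y = (KᵀK)⁻¹·Kᵀ·(x' − x̄) = [22]
z = y + H·x̄ = [22] + [-19] = [3]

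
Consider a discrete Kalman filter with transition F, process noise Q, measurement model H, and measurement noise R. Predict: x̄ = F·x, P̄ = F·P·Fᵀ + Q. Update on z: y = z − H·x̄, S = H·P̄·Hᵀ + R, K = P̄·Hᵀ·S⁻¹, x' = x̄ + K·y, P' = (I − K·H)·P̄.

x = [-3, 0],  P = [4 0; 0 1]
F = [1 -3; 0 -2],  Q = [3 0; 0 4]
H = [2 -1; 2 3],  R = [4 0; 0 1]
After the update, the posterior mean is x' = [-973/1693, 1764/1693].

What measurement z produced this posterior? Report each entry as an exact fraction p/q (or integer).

x̄ = F·x = [-3, 0]
P̄ = F·P·Fᵀ + Q = [16 6; 6 8]
S = H·P̄·Hᵀ + R = [52 64; 64 209]
K = P̄·Hᵀ·S⁻¹ = [1117/3386 234/1693; -367/1693 404/1693]
x' − x̄ = [4106/1693, 1764/1693] = K·y
y = (KᵀK)⁻¹·Kᵀ·(x' − x̄) = [4, 8]
z = y + H·x̄ = [4, 8] + [-6, -6] = [-2, 2]

z = [-2, 2]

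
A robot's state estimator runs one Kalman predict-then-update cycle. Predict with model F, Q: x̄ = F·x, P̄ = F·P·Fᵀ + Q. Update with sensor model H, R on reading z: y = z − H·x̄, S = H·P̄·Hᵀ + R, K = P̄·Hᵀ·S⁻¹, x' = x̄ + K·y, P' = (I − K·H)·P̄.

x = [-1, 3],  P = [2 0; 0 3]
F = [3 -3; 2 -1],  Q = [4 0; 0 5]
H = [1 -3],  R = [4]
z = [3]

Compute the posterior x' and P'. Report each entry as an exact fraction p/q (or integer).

x̄ = F·x = [-12, -5]
P̄ = F·P·Fᵀ + Q = [49 21; 21 16]
y = z − H·x̄ = [0]
S = H·P̄·Hᵀ + R = [71]
K = P̄·Hᵀ·S⁻¹ = [-14/71; -27/71]
x' = x̄ + K·y = [-12, -5]
P' = (I − K·H)·P̄ = [3283/71 1113/71; 1113/71 407/71]

x' = [-12, -5]
P' = [3283/71 1113/71; 1113/71 407/71]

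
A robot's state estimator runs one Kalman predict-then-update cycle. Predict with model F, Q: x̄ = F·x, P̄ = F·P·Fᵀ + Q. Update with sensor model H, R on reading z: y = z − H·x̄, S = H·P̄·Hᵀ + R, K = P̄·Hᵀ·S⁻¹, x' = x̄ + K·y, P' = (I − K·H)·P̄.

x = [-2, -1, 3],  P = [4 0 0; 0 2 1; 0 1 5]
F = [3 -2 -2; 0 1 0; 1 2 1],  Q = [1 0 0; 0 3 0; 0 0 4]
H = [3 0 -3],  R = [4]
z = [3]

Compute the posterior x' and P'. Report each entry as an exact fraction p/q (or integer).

x̄ = F·x = [-10, -1, -1]
P̄ = F·P·Fᵀ + Q = [73 -6 -12; -6 5 5; -12 5 25]
y = z − H·x̄ = [30]
S = H·P̄·Hᵀ + R = [1102]
K = P̄·Hᵀ·S⁻¹ = [255/1102; -33/1102; -111/1102]
x' = x̄ + K·y = [-1685/551, -1046/551, -2216/551]
P' = (I − K·H)·P̄ = [15421/1102 1803/1102 15081/1102; 1803/1102 4421/1102 1847/1102; 15081/1102 1847/1102 15229/1102]

x' = [-1685/551, -1046/551, -2216/551]
P' = [15421/1102 1803/1102 15081/1102; 1803/1102 4421/1102 1847/1102; 15081/1102 1847/1102 15229/1102]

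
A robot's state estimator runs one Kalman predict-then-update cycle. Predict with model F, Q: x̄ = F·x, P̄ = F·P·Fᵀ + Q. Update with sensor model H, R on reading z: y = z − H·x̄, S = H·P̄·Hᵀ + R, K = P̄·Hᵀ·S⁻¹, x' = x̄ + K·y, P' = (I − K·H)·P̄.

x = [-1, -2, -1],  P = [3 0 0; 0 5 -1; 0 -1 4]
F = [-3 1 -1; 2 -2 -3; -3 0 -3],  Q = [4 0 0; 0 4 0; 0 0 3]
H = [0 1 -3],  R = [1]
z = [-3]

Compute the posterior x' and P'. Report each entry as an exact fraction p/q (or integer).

x' = [-244/583, 3155/583, 1638/583]
P' = [4605/583 -5361/583 -1740/583; -5361/583 34404/583 11460/583; -1740/583 11460/583 3882/583]

x̄ = F·x = [2, 5, 6]
P̄ = F·P·Fᵀ + Q = [42 -15 42; -15 60 12; 42 12 66]
y = z − H·x̄ = [10]
S = H·P̄·Hᵀ + R = [583]
K = P̄·Hᵀ·S⁻¹ = [-141/583; 24/583; -186/583]
x' = x̄ + K·y = [-244/583, 3155/583, 1638/583]
P' = (I − K·H)·P̄ = [4605/583 -5361/583 -1740/583; -5361/583 34404/583 11460/583; -1740/583 11460/583 3882/583]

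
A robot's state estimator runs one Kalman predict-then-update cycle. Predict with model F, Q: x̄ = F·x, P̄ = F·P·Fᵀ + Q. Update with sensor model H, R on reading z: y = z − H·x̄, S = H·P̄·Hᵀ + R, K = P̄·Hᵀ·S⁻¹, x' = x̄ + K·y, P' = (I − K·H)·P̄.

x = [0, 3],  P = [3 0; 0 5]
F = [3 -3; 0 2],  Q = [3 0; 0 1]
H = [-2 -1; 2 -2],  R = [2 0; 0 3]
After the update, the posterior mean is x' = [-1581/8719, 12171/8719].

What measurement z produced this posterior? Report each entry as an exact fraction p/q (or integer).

z = [-1, -3]

x̄ = F·x = [-9, 6]
P̄ = F·P·Fᵀ + Q = [75 -30; -30 21]
S = H·P̄·Hᵀ + R = [203 -318; -318 627]
K = P̄·Hᵀ·S⁻¹ = [-2820/8719 1490/8719; -2661/8719 -2768/8719]
x' − x̄ = [76890/8719, -40143/8719] = K·y
y = (KᵀK)⁻¹·Kᵀ·(x' − x̄) = [-13, 27]
z = y + H·x̄ = [-13, 27] + [12, -30] = [-1, -3]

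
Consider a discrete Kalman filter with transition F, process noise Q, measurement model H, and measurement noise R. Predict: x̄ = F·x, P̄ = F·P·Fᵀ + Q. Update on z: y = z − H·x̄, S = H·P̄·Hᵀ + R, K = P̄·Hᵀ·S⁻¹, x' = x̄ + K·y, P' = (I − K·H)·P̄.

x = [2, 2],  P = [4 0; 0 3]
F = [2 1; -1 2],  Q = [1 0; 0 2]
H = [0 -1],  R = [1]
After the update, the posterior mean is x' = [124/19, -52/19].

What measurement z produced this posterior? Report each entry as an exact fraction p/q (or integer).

z = [3]

x̄ = F·x = [6, 2]
P̄ = F·P·Fᵀ + Q = [20 -2; -2 18]
S = H·P̄·Hᵀ + R = [19]
K = P̄·Hᵀ·S⁻¹ = [2/19; -18/19]
x' − x̄ = [10/19, -90/19] = K·y
y = (KᵀK)⁻¹·Kᵀ·(x' − x̄) = [5]
z = y + H·x̄ = [5] + [-2] = [3]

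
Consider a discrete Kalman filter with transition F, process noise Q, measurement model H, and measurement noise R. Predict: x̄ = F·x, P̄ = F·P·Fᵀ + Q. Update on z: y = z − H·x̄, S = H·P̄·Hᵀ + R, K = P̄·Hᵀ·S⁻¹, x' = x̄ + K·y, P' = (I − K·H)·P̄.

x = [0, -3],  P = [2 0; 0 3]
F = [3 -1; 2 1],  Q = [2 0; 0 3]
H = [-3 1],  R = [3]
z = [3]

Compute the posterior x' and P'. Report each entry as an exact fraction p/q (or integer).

x' = [-39/17, -141/34]
P' = [31/17 75/17; 75/17 2211/170]

x̄ = F·x = [3, -3]
P̄ = F·P·Fᵀ + Q = [23 9; 9 14]
y = z − H·x̄ = [15]
S = H·P̄·Hᵀ + R = [170]
K = P̄·Hᵀ·S⁻¹ = [-6/17; -13/170]
x' = x̄ + K·y = [-39/17, -141/34]
P' = (I − K·H)·P̄ = [31/17 75/17; 75/17 2211/170]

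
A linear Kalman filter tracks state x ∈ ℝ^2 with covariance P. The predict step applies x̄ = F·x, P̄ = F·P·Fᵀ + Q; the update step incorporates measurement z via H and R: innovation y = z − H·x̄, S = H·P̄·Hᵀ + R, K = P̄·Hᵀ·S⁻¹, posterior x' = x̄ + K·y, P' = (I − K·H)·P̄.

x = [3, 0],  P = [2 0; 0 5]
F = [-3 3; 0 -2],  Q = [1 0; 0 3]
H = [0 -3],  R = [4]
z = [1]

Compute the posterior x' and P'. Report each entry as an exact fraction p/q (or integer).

x' = [-1809/211, -69/211]
P' = [5404/211 -120/211; -120/211 92/211]

x̄ = F·x = [-9, 0]
P̄ = F·P·Fᵀ + Q = [64 -30; -30 23]
y = z − H·x̄ = [1]
S = H·P̄·Hᵀ + R = [211]
K = P̄·Hᵀ·S⁻¹ = [90/211; -69/211]
x' = x̄ + K·y = [-1809/211, -69/211]
P' = (I − K·H)·P̄ = [5404/211 -120/211; -120/211 92/211]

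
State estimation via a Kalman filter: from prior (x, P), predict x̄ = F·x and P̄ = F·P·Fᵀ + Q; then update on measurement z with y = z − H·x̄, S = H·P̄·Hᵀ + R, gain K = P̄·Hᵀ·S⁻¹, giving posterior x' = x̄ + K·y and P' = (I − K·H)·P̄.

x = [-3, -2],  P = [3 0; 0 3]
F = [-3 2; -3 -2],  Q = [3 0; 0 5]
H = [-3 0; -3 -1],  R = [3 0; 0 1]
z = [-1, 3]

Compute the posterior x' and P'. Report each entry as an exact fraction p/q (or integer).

x̄ = F·x = [5, 13]
P̄ = F·P·Fᵀ + Q = [42 15; 15 44]
y = z − H·x̄ = [14, 31]
S = H·P̄·Hᵀ + R = [381 423; 423 513]
K = P̄·Hᵀ·S⁻¹ = [-185/612 -47/1836; 809/918 -2479/2754]
x' = x̄ + K·y = [-47/1836, -7069/2754]
P' = (I − K·H)·P̄ = [185/612 -809/918; -809/918 4880/1377]

x' = [-47/1836, -7069/2754]
P' = [185/612 -809/918; -809/918 4880/1377]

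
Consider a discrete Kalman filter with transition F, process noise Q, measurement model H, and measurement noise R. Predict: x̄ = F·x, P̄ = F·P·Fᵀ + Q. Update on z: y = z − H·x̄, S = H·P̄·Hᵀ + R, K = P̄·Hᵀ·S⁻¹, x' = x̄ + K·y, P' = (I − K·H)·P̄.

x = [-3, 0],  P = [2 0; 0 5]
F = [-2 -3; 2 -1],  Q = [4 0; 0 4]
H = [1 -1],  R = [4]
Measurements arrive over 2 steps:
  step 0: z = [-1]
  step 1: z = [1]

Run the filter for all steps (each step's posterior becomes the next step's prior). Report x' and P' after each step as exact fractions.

step 0: x̄ = F·x = [6, -6]
step 0: P̄ = F·P·Fᵀ + Q = [57 7; 7 17]
step 0: y = z − H·x̄ = [-13]
step 0: S = H·P̄·Hᵀ + R = [64]
step 0: K = P̄·Hᵀ·S⁻¹ = [25/32; -5/32]
step 0: x' = x̄ + K·y = [-133/32, -127/32]
step 0: P' = (I − K·H)·P̄ = [287/16 237/16; 237/16 247/16]
step 1: x̄ = F·x = [647/32, -139/32]
step 1: P̄ = F·P·Fᵀ + Q = [6279/16 -1355/16; -1355/16 511/16]
step 1: y = z − H·x̄ = [-377/16]
step 1: S = H·P̄·Hᵀ + R = [2391/4]
step 1: K = P̄·Hᵀ·S⁻¹ = [3817/4782; -311/1594]
step 1: x' = x̄ + K·y = [3374/2391, 202/797]
step 1: P' = (I − K·H)·P̄ = [27725/2391 6697/797; 6697/797 7319/797]

step 0: x' = [-133/32, -127/32], P' = [287/16 237/16; 237/16 247/16]
step 1: x' = [3374/2391, 202/797], P' = [27725/2391 6697/797; 6697/797 7319/797]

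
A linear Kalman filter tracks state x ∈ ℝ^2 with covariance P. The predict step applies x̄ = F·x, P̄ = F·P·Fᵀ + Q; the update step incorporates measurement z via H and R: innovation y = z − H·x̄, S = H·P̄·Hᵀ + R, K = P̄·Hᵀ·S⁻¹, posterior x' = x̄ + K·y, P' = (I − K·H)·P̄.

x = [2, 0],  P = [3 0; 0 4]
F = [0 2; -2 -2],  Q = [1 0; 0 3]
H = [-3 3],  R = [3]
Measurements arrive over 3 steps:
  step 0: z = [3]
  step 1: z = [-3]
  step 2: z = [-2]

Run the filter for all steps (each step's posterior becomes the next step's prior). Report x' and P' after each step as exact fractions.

step 0: x' = [-495/241, -259/241], P' = [830/241 797/241; 797/241 844/241]
step 1: x' = [89863/91861, 269/91861], P' = [88394/91861 78213/91861; 78213/91861 98572/91861]
step 2: x' = [-4596458/10740601, -11876420/10740601], P' = [10338626/10740601 9145337/10740601; 9145337/10740601 11501628/10740601]

step 0: x̄ = F·x = [0, -4]
step 0: P̄ = F·P·Fᵀ + Q = [17 -16; -16 31]
step 0: y = z − H·x̄ = [15]
step 0: S = H·P̄·Hᵀ + R = [723]
step 0: K = P̄·Hᵀ·S⁻¹ = [-33/241; 47/241]
step 0: x' = x̄ + K·y = [-495/241, -259/241]
step 0: P' = (I − K·H)·P̄ = [830/241 797/241; 797/241 844/241]
step 1: x̄ = F·x = [-518/241, 1508/241]
step 1: P̄ = F·P·Fᵀ + Q = [3617/241 -6564/241; -6564/241 13795/241]
step 1: y = z − H·x̄ = [-6801/241]
step 1: S = H·P̄·Hᵀ + R = [275583/241]
step 1: K = P̄·Hᵀ·S⁻¹ = [-10181/91861; 20359/91861]
step 1: x' = x̄ + K·y = [89863/91861, 269/91861]
step 1: P' = (I − K·H)·P̄ = [88394/91861 78213/91861; 78213/91861 98572/91861]
step 2: x̄ = F·x = [538/91861, -25752/13123]
step 2: P̄ = F·P·Fᵀ + Q = [486149/91861 -101020/13123; -101020/13123 235593/13123]
step 2: y = z − H·x̄ = [358684/91861]
step 2: S = H·P̄·Hᵀ + R = [32221803/91861]
step 2: K = P̄·Hᵀ·S⁻¹ = [-1193289/10740601; 2356291/10740601]
step 2: x' = x̄ + K·y = [-4596458/10740601, -11876420/10740601]
step 2: P' = (I − K·H)·P̄ = [10338626/10740601 9145337/10740601; 9145337/10740601 11501628/10740601]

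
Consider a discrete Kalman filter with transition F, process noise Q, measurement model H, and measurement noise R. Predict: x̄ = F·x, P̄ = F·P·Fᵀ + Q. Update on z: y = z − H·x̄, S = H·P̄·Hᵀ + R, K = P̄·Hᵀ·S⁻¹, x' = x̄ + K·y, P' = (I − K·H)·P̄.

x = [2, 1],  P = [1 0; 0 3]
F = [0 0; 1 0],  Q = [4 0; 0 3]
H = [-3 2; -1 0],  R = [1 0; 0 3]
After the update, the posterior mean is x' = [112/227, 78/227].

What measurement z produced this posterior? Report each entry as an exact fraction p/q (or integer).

z = [-1, 1]

x̄ = F·x = [0, 2]
P̄ = F·P·Fᵀ + Q = [4 0; 0 4]
S = H·P̄·Hᵀ + R = [53 12; 12 7]
K = P̄·Hᵀ·S⁻¹ = [-36/227 -68/227; 56/227 -96/227]
x' − x̄ = [112/227, -376/227] = K·y
y = (KᵀK)⁻¹·Kᵀ·(x' − x̄) = [-5, 1]
z = y + H·x̄ = [-5, 1] + [4, 0] = [-1, 1]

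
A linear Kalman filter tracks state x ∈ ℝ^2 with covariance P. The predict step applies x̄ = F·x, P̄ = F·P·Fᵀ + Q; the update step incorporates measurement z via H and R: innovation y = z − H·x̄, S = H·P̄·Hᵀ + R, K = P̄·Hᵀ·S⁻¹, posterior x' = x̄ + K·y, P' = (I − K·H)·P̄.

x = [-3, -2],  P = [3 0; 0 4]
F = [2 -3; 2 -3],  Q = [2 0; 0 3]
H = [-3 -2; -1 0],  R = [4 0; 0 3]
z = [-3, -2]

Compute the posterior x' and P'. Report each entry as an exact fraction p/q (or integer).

x' = [2291/2443, 561/2443]
P' = [1776/2443 -1926/2443; -1926/2443 4119/2443]

x̄ = F·x = [0, 0]
P̄ = F·P·Fᵀ + Q = [50 48; 48 51]
y = z − H·x̄ = [-3, -2]
S = H·P̄·Hᵀ + R = [1234 246; 246 53]
K = P̄·Hᵀ·S⁻¹ = [-369/2443 -592/2443; -615/2443 642/2443]
x' = x̄ + K·y = [2291/2443, 561/2443]
P' = (I − K·H)·P̄ = [1776/2443 -1926/2443; -1926/2443 4119/2443]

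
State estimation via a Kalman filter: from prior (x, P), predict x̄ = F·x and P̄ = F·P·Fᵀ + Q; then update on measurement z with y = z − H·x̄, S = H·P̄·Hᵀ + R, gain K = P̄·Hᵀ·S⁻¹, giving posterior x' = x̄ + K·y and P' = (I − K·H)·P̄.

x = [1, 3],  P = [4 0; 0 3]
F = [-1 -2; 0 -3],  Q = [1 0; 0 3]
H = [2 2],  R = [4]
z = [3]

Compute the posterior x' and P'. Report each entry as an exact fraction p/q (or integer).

x' = [7/24, 1]
P' = [29/12 -2; -2 18/7]

x̄ = F·x = [-7, -9]
P̄ = F·P·Fᵀ + Q = [17 18; 18 30]
y = z − H·x̄ = [35]
S = H·P̄·Hᵀ + R = [336]
K = P̄·Hᵀ·S⁻¹ = [5/24; 2/7]
x' = x̄ + K·y = [7/24, 1]
P' = (I − K·H)·P̄ = [29/12 -2; -2 18/7]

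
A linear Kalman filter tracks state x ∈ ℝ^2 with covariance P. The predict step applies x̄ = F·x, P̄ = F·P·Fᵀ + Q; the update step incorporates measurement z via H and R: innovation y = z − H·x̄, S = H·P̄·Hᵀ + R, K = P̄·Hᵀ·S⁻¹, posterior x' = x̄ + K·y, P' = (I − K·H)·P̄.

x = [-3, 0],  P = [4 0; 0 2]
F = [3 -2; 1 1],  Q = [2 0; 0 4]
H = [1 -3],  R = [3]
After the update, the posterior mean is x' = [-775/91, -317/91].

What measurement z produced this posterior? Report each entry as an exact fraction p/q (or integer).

x̄ = F·x = [-9, -3]
P̄ = F·P·Fᵀ + Q = [46 8; 8 10]
S = H·P̄·Hᵀ + R = [91]
K = P̄·Hᵀ·S⁻¹ = [22/91; -22/91]
x' − x̄ = [44/91, -44/91] = K·y
y = (KᵀK)⁻¹·Kᵀ·(x' − x̄) = [2]
z = y + H·x̄ = [2] + [0] = [2]

z = [2]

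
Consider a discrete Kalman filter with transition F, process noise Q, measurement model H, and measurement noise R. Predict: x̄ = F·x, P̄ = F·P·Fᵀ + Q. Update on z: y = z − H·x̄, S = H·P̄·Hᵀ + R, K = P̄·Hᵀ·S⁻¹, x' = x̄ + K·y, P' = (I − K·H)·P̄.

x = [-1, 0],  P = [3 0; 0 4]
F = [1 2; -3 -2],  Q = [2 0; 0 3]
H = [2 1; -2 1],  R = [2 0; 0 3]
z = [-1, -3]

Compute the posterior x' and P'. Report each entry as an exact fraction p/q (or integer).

x' = [1571/3006, -2689/1503]
P' = [1831/6012 -208/1503; -208/1503 1774/1503]

x̄ = F·x = [-1, 3]
P̄ = F·P·Fᵀ + Q = [21 -25; -25 46]
y = z − H·x̄ = [-2, -8]
S = H·P̄·Hᵀ + R = [32 -38; -38 233]
K = P̄·Hᵀ·S⁻¹ = [1415/6012 -749/3006; 679/1503 730/1503]
x' = x̄ + K·y = [1571/3006, -2689/1503]
P' = (I − K·H)·P̄ = [1831/6012 -208/1503; -208/1503 1774/1503]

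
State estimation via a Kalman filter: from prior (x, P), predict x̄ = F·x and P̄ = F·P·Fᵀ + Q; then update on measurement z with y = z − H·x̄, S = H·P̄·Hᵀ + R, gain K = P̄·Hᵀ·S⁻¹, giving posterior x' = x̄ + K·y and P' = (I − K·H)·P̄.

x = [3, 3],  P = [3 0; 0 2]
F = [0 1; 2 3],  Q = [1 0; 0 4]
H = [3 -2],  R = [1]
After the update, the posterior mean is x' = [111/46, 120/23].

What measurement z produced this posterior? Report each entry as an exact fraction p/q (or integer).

x̄ = F·x = [3, 15]
P̄ = F·P·Fᵀ + Q = [3 6; 6 34]
S = H·P̄·Hᵀ + R = [92]
K = P̄·Hᵀ·S⁻¹ = [-3/92; -25/46]
x' − x̄ = [-27/46, -225/23] = K·y
y = (KᵀK)⁻¹·Kᵀ·(x' − x̄) = [18]
z = y + H·x̄ = [18] + [-21] = [-3]

z = [-3]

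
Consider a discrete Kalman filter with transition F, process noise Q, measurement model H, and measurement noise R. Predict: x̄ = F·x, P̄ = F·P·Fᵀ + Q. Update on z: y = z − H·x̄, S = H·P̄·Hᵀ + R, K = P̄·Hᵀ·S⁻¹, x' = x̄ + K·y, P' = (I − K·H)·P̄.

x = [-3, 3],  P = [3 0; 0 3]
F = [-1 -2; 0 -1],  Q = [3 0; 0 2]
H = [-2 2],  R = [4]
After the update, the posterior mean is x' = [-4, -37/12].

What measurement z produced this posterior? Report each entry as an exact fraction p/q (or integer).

z = [2]

x̄ = F·x = [-3, -3]
P̄ = F·P·Fᵀ + Q = [18 6; 6 5]
S = H·P̄·Hᵀ + R = [48]
K = P̄·Hᵀ·S⁻¹ = [-1/2; -1/24]
x' − x̄ = [-1, -1/12] = K·y
y = (KᵀK)⁻¹·Kᵀ·(x' − x̄) = [2]
z = y + H·x̄ = [2] + [0] = [2]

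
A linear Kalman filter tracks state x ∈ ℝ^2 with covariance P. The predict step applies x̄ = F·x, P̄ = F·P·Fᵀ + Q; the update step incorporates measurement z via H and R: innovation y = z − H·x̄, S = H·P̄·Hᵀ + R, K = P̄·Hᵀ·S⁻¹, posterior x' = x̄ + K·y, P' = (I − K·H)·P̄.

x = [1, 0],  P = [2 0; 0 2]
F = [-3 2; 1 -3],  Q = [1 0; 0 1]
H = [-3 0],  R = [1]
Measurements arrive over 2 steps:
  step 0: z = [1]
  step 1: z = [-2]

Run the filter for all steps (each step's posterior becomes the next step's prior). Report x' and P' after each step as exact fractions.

step 0: x̄ = F·x = [-3, 1]
step 0: P̄ = F·P·Fᵀ + Q = [27 -18; -18 21]
step 0: y = z − H·x̄ = [-8]
step 0: S = H·P̄·Hᵀ + R = [244]
step 0: K = P̄·Hᵀ·S⁻¹ = [-81/244; 27/122]
step 0: x' = x̄ + K·y = [-21/61, -47/61]
step 0: P' = (I − K·H)·P̄ = [27/244 -9/122; -9/122 552/61]
step 1: x̄ = F·x = [-31/61, 120/61]
step 1: P̄ = F·P·Fᵀ + Q = [9535/244 -13527/244; -13527/244 20251/244]
step 1: y = z − H·x̄ = [-215/61]
step 1: S = H·P̄·Hᵀ + R = [86059/244]
step 1: K = P̄·Hᵀ·S⁻¹ = [-28605/86059; 40581/86059]
step 1: x' = x̄ + K·y = [57086/86059, 26265/86059]
step 1: P' = (I − K·H)·P̄ = [9535/86059 -13527/86059; -13527/86059 393292/86059]

step 0: x' = [-21/61, -47/61], P' = [27/244 -9/122; -9/122 552/61]
step 1: x' = [57086/86059, 26265/86059], P' = [9535/86059 -13527/86059; -13527/86059 393292/86059]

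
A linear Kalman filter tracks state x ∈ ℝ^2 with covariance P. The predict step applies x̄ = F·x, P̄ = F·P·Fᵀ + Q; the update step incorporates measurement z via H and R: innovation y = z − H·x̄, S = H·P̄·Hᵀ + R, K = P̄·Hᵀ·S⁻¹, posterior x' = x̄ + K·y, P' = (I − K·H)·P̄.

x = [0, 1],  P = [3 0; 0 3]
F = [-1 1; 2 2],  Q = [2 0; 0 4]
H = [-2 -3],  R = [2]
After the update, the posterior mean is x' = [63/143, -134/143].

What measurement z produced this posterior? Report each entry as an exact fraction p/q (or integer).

x̄ = F·x = [1, 2]
P̄ = F·P·Fᵀ + Q = [8 0; 0 28]
S = H·P̄·Hᵀ + R = [286]
K = P̄·Hᵀ·S⁻¹ = [-8/143; -42/143]
x' − x̄ = [-80/143, -420/143] = K·y
y = (KᵀK)⁻¹·Kᵀ·(x' − x̄) = [10]
z = y + H·x̄ = [10] + [-8] = [2]

z = [2]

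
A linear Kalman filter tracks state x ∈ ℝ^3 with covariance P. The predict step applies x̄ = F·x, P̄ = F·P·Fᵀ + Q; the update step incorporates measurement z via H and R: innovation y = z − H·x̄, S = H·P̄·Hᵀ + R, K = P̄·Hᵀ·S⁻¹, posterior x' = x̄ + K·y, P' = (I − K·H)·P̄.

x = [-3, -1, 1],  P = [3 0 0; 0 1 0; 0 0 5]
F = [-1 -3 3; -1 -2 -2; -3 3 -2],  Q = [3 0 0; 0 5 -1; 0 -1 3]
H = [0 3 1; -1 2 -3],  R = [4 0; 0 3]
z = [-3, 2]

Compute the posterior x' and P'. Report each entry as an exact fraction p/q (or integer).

x̄ = F·x = [9, 3, 4]
P̄ = F·P·Fᵀ + Q = [60 -21 -30; -21 32 22; -30 22 59]
y = z − H·x̄ = [-16, 17]
S = H·P̄·Hᵀ + R = [483 -46; -46 362]
K = P̄·Hᵀ·S⁻¹ = [-17109/86365 -219/3755; 4359/17273 127/1502; 20256/86365 -1913/7510]
x' = x̄ + K·y = [193080/17273, 13807/34546, -141051/34546]
P' = (I − K·H)·P̄ = [3530319/86365 60180/17273 -971136/86365; 60180/17273 21249/34546 -28875/34546; -971136/86365 -28875/34546 595173/172730]

x' = [193080/17273, 13807/34546, -141051/34546]
P' = [3530319/86365 60180/17273 -971136/86365; 60180/17273 21249/34546 -28875/34546; -971136/86365 -28875/34546 595173/172730]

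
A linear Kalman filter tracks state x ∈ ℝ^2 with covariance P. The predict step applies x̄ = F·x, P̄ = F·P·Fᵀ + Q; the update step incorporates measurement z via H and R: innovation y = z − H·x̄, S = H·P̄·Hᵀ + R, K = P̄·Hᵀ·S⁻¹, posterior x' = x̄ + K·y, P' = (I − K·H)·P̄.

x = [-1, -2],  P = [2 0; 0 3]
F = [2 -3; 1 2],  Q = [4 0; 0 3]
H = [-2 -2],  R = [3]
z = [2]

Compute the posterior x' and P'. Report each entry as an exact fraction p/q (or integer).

x̄ = F·x = [4, -5]
P̄ = F·P·Fᵀ + Q = [39 -14; -14 17]
y = z − H·x̄ = [0]
S = H·P̄·Hᵀ + R = [115]
K = P̄·Hᵀ·S⁻¹ = [-10/23; -6/115]
x' = x̄ + K·y = [4, -5]
P' = (I − K·H)·P̄ = [397/23 -382/23; -382/23 1919/115]

x' = [4, -5]
P' = [397/23 -382/23; -382/23 1919/115]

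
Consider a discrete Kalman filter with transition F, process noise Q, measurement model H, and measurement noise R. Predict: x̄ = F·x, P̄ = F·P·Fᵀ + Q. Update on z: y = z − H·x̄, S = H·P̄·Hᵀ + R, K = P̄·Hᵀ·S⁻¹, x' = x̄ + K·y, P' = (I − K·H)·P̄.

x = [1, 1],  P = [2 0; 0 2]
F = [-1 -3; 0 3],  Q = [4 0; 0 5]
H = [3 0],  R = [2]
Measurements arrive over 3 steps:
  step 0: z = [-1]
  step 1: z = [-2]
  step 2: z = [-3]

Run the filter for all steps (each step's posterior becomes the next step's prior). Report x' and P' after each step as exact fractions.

step 0: x' = [-40/109, 30/109], P' = [24/109 -18/109; -18/109 1049/109]
step 1: x' = [-58858/88355, 90522/88355], P' = [19586/88355 -18774/88355; -18774/88355 819001/88355]
step 2: x' = [-1685555/1679489, 118989837/68859049], P' = [372262/1679489 -356814/1679489; -356814/1679489 638776109/68859049]

step 0: x̄ = F·x = [-4, 3]
step 0: P̄ = F·P·Fᵀ + Q = [24 -18; -18 23]
step 0: y = z − H·x̄ = [11]
step 0: S = H·P̄·Hᵀ + R = [218]
step 0: K = P̄·Hᵀ·S⁻¹ = [36/109; -27/109]
step 0: x' = x̄ + K·y = [-40/109, 30/109]
step 0: P' = (I − K·H)·P̄ = [24/109 -18/109; -18/109 1049/109]
step 1: x̄ = F·x = [-50/109, 90/109]
step 1: P̄ = F·P·Fᵀ + Q = [9793/109 -9387/109; -9387/109 9986/109]
step 1: y = z − H·x̄ = [-68/109]
step 1: S = H·P̄·Hᵀ + R = [88355/109]
step 1: K = P̄·Hᵀ·S⁻¹ = [29379/88355; -28161/88355]
step 1: x' = x̄ + K·y = [-58858/88355, 90522/88355]
step 1: P' = (I − K·H)·P̄ = [19586/88355 -18774/88355; -18774/88355 819001/88355]
step 2: x̄ = F·x = [-5188/2155, 271566/88355]
step 2: P̄ = F·P·Fᵀ + Q = [186131/2155 -178407/2155; -178407/2155 7812784/88355]
step 2: y = z − H·x̄ = [9099/2155]
step 2: S = H·P̄·Hᵀ + R = [1679489/2155]
step 2: K = P̄·Hᵀ·S⁻¹ = [558393/1679489; -535221/1679489]
step 2: x' = x̄ + K·y = [-1685555/1679489, 118989837/68859049]
step 2: P' = (I − K·H)·P̄ = [372262/1679489 -356814/1679489; -356814/1679489 638776109/68859049]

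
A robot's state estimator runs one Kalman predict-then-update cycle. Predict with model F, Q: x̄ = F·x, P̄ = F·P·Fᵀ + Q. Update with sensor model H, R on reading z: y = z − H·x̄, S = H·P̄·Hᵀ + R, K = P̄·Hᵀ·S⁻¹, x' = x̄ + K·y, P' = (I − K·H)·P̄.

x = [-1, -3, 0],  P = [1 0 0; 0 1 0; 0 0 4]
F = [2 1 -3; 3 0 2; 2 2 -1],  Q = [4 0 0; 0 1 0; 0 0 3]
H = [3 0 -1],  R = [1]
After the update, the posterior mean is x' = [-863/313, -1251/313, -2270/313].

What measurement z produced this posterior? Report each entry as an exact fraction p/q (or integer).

z = [-1]

x̄ = F·x = [-5, -3, -8]
P̄ = F·P·Fᵀ + Q = [45 -18 18; -18 26 -2; 18 -2 15]
S = H·P̄·Hᵀ + R = [313]
K = P̄·Hᵀ·S⁻¹ = [117/313; -52/313; 39/313]
x' − x̄ = [702/313, -312/313, 234/313] = K·y
y = (KᵀK)⁻¹·Kᵀ·(x' − x̄) = [6]
z = y + H·x̄ = [6] + [-7] = [-1]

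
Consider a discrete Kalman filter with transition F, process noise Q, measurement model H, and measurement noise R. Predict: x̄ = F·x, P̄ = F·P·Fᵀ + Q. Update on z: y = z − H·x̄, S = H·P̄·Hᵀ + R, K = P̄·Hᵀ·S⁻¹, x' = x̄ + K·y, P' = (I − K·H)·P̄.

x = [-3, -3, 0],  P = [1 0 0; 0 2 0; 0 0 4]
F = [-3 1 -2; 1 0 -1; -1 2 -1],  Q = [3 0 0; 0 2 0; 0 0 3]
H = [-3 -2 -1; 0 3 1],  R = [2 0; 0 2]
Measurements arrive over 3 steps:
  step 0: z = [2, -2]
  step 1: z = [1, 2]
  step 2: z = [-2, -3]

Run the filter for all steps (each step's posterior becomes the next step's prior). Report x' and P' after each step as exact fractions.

step 0: x' = [9023/20753, 8485/20753, -80107/20753], P' = [7815/20753 1645/20753 -13745/20753; 1645/20753 18935/20753 -44293/20753; -13745/20753 -44293/20753 134937/20753]
step 1: x' = [-257096565/421885109, 425975328/421885109, -452839100/421885109], P' = [137764892/421885109 -15647064/421885109 -123850018/421885109; -15647064/421885109 226884172/421885109 -434548780/421885109; -123850018/421885109 -434548780/421885109 1350669182/421885109]
step 2: x' = [1867072284118/1505578133267, -1975140641727/1505578133267, 1470542403340/1505578133267], P' = [1474732089328/4516734399801 -166133220668/4516734399801 -1327682165374/4516734399801; -166133220668/4516734399801 2418921887392/4516734399801 -4634283243208/4516734399801; -1327682165374/4516734399801 -4634283243208/4516734399801 14415689599450/4516734399801]

step 0: x̄ = F·x = [6, -3, -3]
step 0: P̄ = F·P·Fᵀ + Q = [30 5 15; 5 7 3; 15 3 16]
step 0: y = z − H·x̄ = [11, 10]
step 0: S = H·P̄·Hᵀ + R = [478 -163; -163 99]
step 0: K = P̄·Hᵀ·S⁻¹ = [-6495/20753 -4405/20753; 744/20753 6256/20753; -2558/20753 1029/20753]
step 0: x' = x̄ + K·y = [9023/20753, 8485/20753, -80107/20753]
step 0: P' = (I − K·H)·P̄ = [7815/20753 1645/20753 -13745/20753; 1645/20753 18935/20753 -44293/20753; -13745/20753 -44293/20753 134937/20753]
step 1: x̄ = F·x = [141630/20753, 89130/20753, 88054/20753]
step 1: P̄ = F·P·Fᵀ + Q = [693639/20753 278622/20753 472414/20753; 278622/20753 211748/20753 218998/20753; 472414/20753 218998/20753 423853/20753]
step 1: y = z − H·x̄ = [711957/20753, -313938/20753]
step 1: S = H·P̄·Hᵀ + R = [14609042/20753 -6714171/20753; -6714171/20753 3685079/20753]
step 1: K = P̄·Hᵀ·S⁻¹ = [-129075265/421885109 -85395605/421885109; 13860814/421885109 123051868/421885109; -55010784/421885109 23511421/421885109]
step 1: x' = x̄ + K·y = [-257096565/421885109, 425975328/421885109, -452839100/421885109]
step 1: P' = (I − K·H)·P̄ = [137764892/421885109 -15647064/421885109 -123850018/421885109; -15647064/421885109 226884172/421885109 -434548780/421885109; -123850018/421885109 -434548780/421885109 1350669182/421885109]
step 2: x̄ = F·x = [2102943223/421885109, 195742535/421885109, 1561886321/421885109]
step 2: P̄ = F·P·Fᵀ + Q = [8480977543/421885109 2583095386/421885109 5231424642/421885109; 2583095386/421885109 2579904328/421885109 2050707722/421885109; 5231424642/421885109 2050707722/421885109 5214709429/421885109]
step 2: y = z − H·x̄ = [7418430842/421885109, -3414769253/421885109]
step 2: S = H·P̄·Hᵀ + R = [163295418218/421885109 -69889806407/421885109; -69889806407/421885109 41581864931/421885109]
step 2: K = P̄·Hᵀ·S⁻¹ = [-1382123830637/4516734399801 -913040913689/4516734399801; 147419565214/4516734399801 1311241209484/4516734399801; -582038308456/4516734399801 256419934913/4516734399801]
step 2: x' = x̄ + K·y = [1867072284118/1505578133267, -1975140641727/1505578133267, 1470542403340/1505578133267]
step 2: P' = (I − K·H)·P̄ = [1474732089328/4516734399801 -166133220668/4516734399801 -1327682165374/4516734399801; -166133220668/4516734399801 2418921887392/4516734399801 -4634283243208/4516734399801; -1327682165374/4516734399801 -4634283243208/4516734399801 14415689599450/4516734399801]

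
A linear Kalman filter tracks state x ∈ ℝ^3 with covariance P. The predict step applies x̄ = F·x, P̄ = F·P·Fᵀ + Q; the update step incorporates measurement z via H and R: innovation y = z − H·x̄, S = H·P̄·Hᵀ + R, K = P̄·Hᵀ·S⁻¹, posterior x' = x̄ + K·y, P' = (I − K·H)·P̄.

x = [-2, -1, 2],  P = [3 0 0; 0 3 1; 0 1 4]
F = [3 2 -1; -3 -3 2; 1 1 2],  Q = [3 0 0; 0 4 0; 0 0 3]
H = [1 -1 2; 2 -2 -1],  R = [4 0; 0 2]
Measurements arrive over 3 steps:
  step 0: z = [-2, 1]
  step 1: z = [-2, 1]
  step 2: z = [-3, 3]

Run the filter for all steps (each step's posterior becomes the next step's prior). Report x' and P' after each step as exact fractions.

step 0: x̄ = F·x = [-10, 13, 1]
step 0: P̄ = F·P·Fᵀ + Q = [42 -46 10; -46 62 -6; 10 -6 29]
step 0: y = z − H·x̄ = [19, 48]
step 0: S = H·P̄·Hᵀ + R = [380 382; 382 751]
step 0: K = P̄·Hᵀ·S⁻¹ = [553/4358 341/2179; -2475/34864 -4245/17432; 13607/34864 -3391/17432]
step 0: x' = x̄ + K·y = [-337/4358, -1313/34864, -32139/34864]
step 0: P' = (I − K·H)·P̄ = [5050/2179 4556/2179 306/2179; 4556/2179 20417/8716 -141/8716; 306/2179 -141/8716 6121/8716]
step 1: x̄ = F·x = [21425/34864, -52251/34864, -68287/34864]
step 1: P̄ = F·P·Fᵀ + Q = [507645/8716 -579875/8716 186009/8716; -579875/8716 739937/8716 -211043/8716; 186009/8716 -211043/8716 132029/8716]
step 1: y = z − H·x̄ = [-3415/17432, -180775/34864]
step 1: S = H·P̄·Hᵀ + R = [1139630/2179 2870881/4358; 2870881/4358 8190581/8716]
step 1: K = P̄·Hᵀ·S⁻¹ = [61257641/501273111 78788179/501273111; -37037926/501273111 -122667659/501273111; 185107610/501273111 -89244395/501273111]
step 1: x' = x̄ + K·y = [-449925005/2005092444, -431827241/2005092444, -1110691051/1002546222]
step 1: P' = (I − K·H)·P̄ = [957870943/501273111 845834287/501273111 66496954/501273111; 845834287/501273111 973598755/501273111 -10193618/501273111; 66496954/501273111 -10193618/501273111 331869934/501273111]
step 2: x̄ = F·x = [7952605/2005092444, -898753733/1002546222, -2662258225/1002546222]
step 2: P̄ = F·P·Fᵀ + Q = [24142726966/501273111 -27286567930/501273111 8688145822/501273111; -27286567930/501273111 35265176596/501273111 -9767148424/501273111; 8688145822/501273111 -9767148424/501273111 6679650685/501273111]
step 2: y = z − H·x̄ = [2828295497/2005092444, -243346605/167091037]
step 2: S = H·P̄·Hᵀ + R = [216525911590/501273111 89989553404/167091037; 89989553404/167091037 129928392537/167091037]
step 2: K = P̄·Hᵀ·S⁻¹ = [66322992650/546965086883 86208551610/546965086883; -285514637433/3828755608181 -2805504245456/11486266824543; 1409561618562/3828755608181 -2037973254421/11486266824543]
step 2: x' = x̄ + K·y = [-119319947985/2187860347532, -29677814620271/45945067298172, -21568900715617/11486266824543]
step 2: P' = (I − K·H)·P̄ = [1044418205498/546965086883 922392970090/546965086883 71633367596/546965086883; 922392970090/546965086883 22299890898094/11486266824543 -248268561496/11486266824543; 71633367596/546965086883 -248268561496/11486266824543 7581085070866/11486266824543]

step 0: x' = [-337/4358, -1313/34864, -32139/34864], P' = [5050/2179 4556/2179 306/2179; 4556/2179 20417/8716 -141/8716; 306/2179 -141/8716 6121/8716]
step 1: x' = [-449925005/2005092444, -431827241/2005092444, -1110691051/1002546222], P' = [957870943/501273111 845834287/501273111 66496954/501273111; 845834287/501273111 973598755/501273111 -10193618/501273111; 66496954/501273111 -10193618/501273111 331869934/501273111]
step 2: x' = [-119319947985/2187860347532, -29677814620271/45945067298172, -21568900715617/11486266824543], P' = [1044418205498/546965086883 922392970090/546965086883 71633367596/546965086883; 922392970090/546965086883 22299890898094/11486266824543 -248268561496/11486266824543; 71633367596/546965086883 -248268561496/11486266824543 7581085070866/11486266824543]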